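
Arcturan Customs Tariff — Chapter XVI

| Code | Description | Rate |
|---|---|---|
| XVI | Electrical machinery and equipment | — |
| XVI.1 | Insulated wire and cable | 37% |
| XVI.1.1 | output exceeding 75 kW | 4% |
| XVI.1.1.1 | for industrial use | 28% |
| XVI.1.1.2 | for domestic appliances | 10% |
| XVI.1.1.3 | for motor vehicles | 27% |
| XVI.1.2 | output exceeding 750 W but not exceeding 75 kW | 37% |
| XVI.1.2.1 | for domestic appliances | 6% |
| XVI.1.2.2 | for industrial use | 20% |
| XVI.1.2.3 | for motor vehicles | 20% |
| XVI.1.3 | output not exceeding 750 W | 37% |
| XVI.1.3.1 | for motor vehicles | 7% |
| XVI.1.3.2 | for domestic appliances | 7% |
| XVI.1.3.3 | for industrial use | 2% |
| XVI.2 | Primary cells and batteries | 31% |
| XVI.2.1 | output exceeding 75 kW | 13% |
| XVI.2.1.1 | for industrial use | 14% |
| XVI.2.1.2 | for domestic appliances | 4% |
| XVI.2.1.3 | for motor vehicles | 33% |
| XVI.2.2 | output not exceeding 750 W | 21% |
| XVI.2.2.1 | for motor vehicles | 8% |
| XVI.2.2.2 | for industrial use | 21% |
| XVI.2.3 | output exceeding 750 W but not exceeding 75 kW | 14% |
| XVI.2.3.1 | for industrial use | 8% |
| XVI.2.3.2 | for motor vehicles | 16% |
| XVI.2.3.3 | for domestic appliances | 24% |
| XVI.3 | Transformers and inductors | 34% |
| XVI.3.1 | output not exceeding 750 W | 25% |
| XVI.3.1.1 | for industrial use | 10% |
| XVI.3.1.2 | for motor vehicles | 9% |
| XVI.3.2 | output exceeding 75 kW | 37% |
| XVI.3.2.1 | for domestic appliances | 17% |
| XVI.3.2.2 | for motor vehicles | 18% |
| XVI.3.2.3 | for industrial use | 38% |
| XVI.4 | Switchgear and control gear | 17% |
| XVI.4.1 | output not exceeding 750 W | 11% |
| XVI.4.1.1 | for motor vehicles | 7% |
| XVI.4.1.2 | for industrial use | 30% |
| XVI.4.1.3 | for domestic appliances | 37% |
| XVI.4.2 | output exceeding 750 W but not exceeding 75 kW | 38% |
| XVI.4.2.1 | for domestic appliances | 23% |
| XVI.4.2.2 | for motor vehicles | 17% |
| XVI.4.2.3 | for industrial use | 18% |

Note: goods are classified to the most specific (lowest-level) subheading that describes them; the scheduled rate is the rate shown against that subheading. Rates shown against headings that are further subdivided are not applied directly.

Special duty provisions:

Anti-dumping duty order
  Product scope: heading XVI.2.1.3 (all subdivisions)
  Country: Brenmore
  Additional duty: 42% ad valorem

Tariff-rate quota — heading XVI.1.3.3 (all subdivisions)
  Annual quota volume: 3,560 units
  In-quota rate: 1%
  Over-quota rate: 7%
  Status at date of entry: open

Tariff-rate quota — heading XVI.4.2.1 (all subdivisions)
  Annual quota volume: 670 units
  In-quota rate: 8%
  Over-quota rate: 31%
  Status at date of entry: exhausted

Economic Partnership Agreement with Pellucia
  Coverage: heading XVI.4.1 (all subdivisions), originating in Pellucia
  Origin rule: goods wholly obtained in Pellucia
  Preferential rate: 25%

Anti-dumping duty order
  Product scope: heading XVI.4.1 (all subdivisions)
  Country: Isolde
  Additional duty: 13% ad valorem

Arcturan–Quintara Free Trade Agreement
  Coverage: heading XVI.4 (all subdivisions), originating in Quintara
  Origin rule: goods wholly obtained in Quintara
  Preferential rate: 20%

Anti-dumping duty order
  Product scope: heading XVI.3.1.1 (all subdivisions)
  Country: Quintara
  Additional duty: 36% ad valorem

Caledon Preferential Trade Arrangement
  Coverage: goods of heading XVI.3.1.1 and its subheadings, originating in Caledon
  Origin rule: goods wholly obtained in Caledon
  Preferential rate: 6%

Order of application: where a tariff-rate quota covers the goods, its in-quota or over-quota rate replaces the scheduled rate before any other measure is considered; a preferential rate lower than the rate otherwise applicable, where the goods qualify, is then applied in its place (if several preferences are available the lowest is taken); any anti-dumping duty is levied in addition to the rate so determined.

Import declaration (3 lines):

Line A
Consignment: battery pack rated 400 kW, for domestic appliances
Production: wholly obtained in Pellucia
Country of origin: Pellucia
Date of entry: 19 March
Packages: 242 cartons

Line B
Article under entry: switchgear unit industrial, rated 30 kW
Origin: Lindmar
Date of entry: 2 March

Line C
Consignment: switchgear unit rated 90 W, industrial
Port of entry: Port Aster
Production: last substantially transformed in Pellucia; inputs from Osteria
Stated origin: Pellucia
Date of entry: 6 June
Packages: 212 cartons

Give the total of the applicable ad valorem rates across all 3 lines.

52%

Line A: battery pack → XVI.2; rated 400 kW → XVI.2.1; for domestic appliances → XVI.2.1.2. Scheduled 4%. Pellucia agreement on XVI.4.1: XVI.2.1.2 not covered. → 4%.
Line B: switchgear unit → XVI.4; rated 30 kW → XVI.4.2; industrial → XVI.4.2.3. Scheduled 18%. No special measure applies. → 18%.
Line C: switchgear unit → XVI.4; rated 90 W → XVI.4.1; industrial → XVI.4.1.2. Scheduled 30%. Pellucia agreement on XVI.4.1: not wholly obtained. → 30%.
Sum: 4% + 18% + 30% = 52%.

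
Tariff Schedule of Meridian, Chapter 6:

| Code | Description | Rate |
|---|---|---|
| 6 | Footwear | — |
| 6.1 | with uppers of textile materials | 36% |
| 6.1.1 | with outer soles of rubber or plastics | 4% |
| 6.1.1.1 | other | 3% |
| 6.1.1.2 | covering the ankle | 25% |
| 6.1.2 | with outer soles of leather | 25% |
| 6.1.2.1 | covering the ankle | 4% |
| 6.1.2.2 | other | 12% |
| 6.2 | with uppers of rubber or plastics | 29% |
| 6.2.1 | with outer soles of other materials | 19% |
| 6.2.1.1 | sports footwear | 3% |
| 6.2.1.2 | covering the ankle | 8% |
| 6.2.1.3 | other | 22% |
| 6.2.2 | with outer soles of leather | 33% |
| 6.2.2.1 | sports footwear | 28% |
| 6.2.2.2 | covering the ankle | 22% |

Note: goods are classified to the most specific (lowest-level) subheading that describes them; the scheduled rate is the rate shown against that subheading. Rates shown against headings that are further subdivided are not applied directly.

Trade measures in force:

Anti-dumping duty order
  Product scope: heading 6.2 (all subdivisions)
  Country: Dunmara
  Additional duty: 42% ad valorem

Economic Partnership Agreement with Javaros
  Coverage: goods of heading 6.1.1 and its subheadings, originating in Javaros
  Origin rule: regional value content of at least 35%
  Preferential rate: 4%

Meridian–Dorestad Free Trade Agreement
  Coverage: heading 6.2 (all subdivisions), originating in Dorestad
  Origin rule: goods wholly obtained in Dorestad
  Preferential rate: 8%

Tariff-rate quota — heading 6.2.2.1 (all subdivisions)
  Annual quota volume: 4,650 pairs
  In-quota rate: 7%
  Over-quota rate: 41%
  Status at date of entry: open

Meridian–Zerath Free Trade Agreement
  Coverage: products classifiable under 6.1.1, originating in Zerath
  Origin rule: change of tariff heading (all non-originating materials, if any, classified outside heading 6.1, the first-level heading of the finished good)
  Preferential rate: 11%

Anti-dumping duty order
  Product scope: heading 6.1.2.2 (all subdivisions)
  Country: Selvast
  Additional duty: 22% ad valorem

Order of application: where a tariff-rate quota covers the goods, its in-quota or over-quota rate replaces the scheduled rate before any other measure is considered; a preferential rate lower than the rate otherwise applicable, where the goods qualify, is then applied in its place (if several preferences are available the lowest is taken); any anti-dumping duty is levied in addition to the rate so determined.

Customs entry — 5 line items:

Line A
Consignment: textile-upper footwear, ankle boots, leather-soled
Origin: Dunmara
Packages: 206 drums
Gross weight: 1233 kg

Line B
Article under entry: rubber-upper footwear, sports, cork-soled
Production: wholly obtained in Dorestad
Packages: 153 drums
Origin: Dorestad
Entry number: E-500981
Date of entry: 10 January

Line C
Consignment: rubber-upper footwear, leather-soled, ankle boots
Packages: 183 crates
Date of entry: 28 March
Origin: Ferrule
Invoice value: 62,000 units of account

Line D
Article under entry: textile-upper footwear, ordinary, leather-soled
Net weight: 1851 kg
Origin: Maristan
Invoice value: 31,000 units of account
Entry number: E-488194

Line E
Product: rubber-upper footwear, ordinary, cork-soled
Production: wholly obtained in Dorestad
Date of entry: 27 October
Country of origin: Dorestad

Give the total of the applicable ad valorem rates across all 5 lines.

Line A: textile-upper → 6.1; leather-soled → 6.1.2; ankle boots → 6.1.2.1. Scheduled 4%. No special measure applies. → 4%.
Line B: rubber-upper → 6.2; cork-soled → 6.2.1; sports → 6.2.1.1. Scheduled 3%. Dorestad agreement on 6.2: wholly obtained → 8% available; preference 8% not lower than 3% → no reduction. → 3%.
Line C: rubber-upper → 6.2; leather-soled → 6.2.2; ankle boots → 6.2.2.2. Scheduled 22%. No special measure applies. → 22%.
Line D: textile-upper → 6.1; leather-soled → 6.1.2; ordinary → 6.1.2.2. Scheduled 12%. No special measure applies. → 12%.
Line E: rubber-upper → 6.2; cork-soled → 6.2.1; ordinary → 6.2.1.3. Scheduled 22%. Dorestad agreement on 6.2: wholly obtained → 8% available; preferential 8%. → 8%.
Sum: 4% + 3% + 22% + 12% + 8% = 49%.

49%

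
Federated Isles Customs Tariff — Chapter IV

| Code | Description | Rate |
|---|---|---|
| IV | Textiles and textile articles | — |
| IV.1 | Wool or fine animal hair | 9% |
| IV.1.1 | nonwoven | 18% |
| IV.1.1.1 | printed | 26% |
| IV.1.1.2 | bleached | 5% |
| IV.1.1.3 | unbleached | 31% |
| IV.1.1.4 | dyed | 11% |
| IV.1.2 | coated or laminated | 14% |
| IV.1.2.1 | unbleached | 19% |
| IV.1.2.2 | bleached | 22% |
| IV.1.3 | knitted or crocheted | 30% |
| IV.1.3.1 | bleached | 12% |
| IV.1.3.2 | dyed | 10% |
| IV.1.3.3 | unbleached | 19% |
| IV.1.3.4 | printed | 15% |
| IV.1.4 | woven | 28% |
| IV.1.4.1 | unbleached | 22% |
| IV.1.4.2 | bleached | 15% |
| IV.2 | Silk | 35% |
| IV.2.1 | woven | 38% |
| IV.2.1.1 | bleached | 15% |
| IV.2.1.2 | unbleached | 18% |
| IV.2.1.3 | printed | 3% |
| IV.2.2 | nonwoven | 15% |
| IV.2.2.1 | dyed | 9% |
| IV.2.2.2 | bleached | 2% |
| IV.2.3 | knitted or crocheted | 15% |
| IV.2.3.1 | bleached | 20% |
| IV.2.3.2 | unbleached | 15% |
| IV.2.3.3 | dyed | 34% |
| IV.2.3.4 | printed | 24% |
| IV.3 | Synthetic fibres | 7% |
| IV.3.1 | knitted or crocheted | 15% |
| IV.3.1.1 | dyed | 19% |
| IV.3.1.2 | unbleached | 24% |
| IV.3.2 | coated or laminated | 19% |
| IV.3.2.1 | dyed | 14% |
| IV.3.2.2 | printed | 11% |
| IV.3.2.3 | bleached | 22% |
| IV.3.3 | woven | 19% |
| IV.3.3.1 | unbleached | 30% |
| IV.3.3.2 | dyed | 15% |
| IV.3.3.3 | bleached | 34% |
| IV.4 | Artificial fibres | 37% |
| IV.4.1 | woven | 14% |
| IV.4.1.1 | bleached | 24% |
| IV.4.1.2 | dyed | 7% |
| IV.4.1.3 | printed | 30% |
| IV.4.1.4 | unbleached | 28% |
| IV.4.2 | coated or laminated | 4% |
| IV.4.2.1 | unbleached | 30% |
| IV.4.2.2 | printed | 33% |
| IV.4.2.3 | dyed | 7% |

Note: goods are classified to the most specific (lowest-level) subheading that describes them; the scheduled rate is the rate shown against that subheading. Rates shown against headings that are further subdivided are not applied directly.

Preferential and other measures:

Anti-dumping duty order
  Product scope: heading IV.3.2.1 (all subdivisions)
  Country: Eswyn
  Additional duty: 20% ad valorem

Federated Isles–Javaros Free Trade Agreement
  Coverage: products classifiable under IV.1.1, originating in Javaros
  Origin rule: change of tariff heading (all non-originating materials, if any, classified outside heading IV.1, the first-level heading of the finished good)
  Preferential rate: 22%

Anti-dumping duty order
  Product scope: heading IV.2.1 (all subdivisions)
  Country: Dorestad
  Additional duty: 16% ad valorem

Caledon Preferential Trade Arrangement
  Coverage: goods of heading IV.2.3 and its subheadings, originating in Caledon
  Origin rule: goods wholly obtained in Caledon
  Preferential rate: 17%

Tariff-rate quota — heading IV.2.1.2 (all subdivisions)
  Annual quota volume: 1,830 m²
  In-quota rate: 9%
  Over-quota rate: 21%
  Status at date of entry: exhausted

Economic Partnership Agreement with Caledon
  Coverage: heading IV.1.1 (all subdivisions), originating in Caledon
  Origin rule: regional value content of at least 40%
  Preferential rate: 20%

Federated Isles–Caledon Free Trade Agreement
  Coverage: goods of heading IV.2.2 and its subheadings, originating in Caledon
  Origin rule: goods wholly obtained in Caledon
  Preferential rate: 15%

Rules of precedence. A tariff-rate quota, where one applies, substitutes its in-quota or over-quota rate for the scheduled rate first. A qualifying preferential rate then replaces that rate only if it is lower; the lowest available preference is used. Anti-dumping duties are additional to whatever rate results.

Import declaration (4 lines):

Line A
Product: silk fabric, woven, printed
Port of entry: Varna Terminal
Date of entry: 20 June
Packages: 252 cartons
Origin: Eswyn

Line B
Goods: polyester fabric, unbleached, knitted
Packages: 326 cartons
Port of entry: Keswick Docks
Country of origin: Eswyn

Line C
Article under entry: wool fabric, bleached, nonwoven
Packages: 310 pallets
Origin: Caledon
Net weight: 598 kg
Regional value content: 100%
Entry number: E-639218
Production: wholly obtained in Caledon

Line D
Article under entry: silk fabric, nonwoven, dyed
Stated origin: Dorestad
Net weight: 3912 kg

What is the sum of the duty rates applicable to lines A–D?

41%

Line A: silk → IV.2; woven → IV.2.1; printed → IV.2.1.3. Scheduled 3%. No special measure applies. → 3%.
Line B: polyester → IV.3; knitted → IV.3.1; unbleached → IV.3.1.2. Scheduled 24%. No special measure applies. → 24%.
Line C: wool → IV.1; nonwoven → IV.1.1; bleached → IV.1.1.2. Scheduled 5%. Caledon agreement on IV.2.3: IV.1.1.2 not covered; Caledon agreement on IV.1.1: RVC ≥ 40% → 20% available; Caledon agreement on IV.2.2: IV.1.1.2 not covered; preference 20% not lower than 5% → no reduction. → 5%.
Line D: silk → IV.2; nonwoven → IV.2.2; dyed → IV.2.2.1. Scheduled 9%. No special measure applies. → 9%.
Sum: 3% + 24% + 5% + 9% = 41%.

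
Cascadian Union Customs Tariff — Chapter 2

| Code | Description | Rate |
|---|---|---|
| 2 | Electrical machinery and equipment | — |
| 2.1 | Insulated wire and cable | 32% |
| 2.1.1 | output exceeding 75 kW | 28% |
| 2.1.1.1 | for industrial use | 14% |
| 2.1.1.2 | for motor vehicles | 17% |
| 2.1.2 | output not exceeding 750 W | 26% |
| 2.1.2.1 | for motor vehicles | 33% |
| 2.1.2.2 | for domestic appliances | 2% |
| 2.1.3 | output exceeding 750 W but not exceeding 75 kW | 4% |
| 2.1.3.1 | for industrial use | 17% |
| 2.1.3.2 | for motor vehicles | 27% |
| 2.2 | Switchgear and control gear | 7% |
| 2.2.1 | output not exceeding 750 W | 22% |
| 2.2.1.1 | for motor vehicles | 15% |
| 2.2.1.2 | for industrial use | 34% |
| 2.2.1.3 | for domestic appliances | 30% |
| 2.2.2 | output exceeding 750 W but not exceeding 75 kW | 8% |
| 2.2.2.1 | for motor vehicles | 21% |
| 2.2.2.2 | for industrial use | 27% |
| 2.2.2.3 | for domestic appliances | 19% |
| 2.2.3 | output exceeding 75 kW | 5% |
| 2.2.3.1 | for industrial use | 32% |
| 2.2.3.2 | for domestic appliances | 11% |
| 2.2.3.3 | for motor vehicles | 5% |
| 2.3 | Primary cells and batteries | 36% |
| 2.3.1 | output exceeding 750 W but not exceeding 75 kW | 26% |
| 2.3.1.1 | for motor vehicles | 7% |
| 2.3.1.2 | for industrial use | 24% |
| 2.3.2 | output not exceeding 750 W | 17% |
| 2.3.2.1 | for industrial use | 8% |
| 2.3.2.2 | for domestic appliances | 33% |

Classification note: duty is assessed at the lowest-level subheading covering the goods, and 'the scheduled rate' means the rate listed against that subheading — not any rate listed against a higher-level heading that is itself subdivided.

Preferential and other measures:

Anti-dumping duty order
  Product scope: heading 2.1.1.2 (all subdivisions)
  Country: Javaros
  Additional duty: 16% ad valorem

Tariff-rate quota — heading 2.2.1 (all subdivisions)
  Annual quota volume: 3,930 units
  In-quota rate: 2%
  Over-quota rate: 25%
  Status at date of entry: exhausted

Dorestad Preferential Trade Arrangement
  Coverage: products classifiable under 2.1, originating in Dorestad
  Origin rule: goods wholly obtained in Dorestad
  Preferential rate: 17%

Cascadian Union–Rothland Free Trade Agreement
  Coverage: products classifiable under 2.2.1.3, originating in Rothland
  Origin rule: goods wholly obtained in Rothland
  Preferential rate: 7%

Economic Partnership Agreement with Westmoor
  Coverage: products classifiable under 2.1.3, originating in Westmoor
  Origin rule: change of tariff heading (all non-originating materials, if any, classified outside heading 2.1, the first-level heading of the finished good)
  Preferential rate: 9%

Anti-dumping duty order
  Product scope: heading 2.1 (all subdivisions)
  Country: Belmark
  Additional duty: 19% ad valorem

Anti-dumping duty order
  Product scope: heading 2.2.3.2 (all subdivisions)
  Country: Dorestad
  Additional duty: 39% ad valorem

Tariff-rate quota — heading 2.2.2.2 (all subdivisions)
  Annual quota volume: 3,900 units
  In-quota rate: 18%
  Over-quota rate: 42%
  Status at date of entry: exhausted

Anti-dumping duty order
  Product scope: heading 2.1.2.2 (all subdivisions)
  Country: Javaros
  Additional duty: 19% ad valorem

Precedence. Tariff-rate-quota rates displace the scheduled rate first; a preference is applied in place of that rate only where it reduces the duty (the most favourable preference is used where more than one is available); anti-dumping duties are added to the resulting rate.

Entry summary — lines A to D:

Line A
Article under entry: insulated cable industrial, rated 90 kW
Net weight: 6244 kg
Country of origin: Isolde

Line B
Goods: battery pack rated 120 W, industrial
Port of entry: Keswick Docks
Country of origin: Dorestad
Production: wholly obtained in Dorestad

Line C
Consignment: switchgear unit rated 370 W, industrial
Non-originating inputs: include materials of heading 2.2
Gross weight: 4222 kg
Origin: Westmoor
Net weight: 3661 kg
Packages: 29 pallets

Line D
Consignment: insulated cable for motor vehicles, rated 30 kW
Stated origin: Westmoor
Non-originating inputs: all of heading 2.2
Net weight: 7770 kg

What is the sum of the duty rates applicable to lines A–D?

56%

Line A: insulated cable → 2.1; rated 90 kW → 2.1.1; industrial → 2.1.1.1. Scheduled 14%. No special measure applies. → 14%.
Line B: battery pack → 2.3; rated 120 W → 2.3.2; industrial → 2.3.2.1. Scheduled 8%. Dorestad agreement on 2.1: 2.3.2.1 not covered. → 8%.
Line C: switchgear unit → 2.2; rated 370 W → 2.2.1; industrial → 2.2.1.2. Scheduled 34%. quota on 2.2.1 exhausted → over-quota 25%; Westmoor agreement on 2.1.3: 2.2.1.2 not covered. → 25%.
Line D: insulated cable → 2.1; rated 30 kW → 2.1.3; for motor vehicles → 2.1.3.2. Scheduled 27%. Westmoor agreement on 2.1.3: CTH met → 9% available; preferential 9%. → 9%.
Sum: 14% + 8% + 25% + 9% = 56%.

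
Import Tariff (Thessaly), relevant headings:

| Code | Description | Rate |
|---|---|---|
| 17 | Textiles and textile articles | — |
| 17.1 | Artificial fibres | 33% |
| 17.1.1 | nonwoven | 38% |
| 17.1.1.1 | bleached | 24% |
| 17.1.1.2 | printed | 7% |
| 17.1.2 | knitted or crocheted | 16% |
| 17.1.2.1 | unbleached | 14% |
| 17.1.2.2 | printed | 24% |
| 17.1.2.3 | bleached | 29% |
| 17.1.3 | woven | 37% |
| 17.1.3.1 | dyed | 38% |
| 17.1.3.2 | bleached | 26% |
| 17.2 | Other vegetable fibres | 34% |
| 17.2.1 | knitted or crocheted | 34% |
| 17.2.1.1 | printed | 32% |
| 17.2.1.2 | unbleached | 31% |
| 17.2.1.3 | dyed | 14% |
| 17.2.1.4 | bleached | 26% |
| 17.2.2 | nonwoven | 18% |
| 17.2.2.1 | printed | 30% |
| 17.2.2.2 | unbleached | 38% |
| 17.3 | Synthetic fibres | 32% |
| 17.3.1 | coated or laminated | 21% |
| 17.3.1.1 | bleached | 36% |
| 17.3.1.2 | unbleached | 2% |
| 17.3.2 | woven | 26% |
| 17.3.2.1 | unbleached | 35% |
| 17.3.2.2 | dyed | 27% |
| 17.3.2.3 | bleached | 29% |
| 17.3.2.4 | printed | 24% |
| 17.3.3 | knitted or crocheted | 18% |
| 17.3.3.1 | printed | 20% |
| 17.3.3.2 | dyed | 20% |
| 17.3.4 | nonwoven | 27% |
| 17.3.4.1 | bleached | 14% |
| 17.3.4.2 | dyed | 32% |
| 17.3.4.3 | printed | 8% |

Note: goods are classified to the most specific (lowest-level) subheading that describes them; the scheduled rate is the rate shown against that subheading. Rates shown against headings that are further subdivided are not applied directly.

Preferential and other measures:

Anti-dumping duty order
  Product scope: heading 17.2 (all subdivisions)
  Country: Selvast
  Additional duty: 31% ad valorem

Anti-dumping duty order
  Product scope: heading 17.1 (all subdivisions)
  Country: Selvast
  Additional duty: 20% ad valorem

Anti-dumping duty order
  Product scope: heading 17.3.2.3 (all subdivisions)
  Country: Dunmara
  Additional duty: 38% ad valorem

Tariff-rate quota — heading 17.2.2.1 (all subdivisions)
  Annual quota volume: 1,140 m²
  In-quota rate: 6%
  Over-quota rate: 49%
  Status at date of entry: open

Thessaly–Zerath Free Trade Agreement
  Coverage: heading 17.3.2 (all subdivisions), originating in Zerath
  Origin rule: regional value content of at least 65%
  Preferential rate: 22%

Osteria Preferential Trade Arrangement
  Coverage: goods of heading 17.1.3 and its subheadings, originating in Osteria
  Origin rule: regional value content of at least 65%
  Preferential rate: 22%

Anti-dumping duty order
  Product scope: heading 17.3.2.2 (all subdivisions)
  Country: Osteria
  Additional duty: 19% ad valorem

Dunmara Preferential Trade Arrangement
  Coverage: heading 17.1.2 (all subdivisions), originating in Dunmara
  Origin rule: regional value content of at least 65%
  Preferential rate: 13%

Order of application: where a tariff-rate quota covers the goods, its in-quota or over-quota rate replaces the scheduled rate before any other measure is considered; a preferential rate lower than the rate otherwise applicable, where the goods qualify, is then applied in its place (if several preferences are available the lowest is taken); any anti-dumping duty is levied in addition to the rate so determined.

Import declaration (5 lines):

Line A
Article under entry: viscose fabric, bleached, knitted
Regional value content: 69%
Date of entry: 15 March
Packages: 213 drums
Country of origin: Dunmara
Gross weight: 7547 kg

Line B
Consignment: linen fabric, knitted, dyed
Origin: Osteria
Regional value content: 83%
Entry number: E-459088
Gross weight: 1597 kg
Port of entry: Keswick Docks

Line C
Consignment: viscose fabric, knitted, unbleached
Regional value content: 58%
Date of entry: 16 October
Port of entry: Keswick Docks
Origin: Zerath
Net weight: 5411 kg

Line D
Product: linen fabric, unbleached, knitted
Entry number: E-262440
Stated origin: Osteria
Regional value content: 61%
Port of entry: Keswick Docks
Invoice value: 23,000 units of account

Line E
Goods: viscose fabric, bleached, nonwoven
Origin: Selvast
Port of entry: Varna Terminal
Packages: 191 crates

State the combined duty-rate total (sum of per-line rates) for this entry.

Line A: viscose → 17.1; knitted → 17.1.2; bleached → 17.1.2.3. Scheduled 29%. Dunmara agreement on 17.1.2: RVC ≥ 65% → 13% available; preferential 13%. → 13%.
Line B: linen → 17.2; knitted → 17.2.1; dyed → 17.2.1.3. Scheduled 14%. Osteria agreement on 17.1.3: 17.2.1.3 not covered. → 14%.
Line C: viscose → 17.1; knitted → 17.1.2; unbleached → 17.1.2.1. Scheduled 14%. Zerath agreement on 17.3.2: 17.1.2.1 not covered. → 14%.
Line D: linen → 17.2; knitted → 17.2.1; unbleached → 17.2.1.2. Scheduled 31%. Osteria agreement on 17.1.3: 17.2.1.2 not covered. → 31%.
Line E: viscose → 17.1; nonwoven → 17.1.1; bleached → 17.1.1.1. Scheduled 24%. anti-dumping (Selvast, 17.1): +20%; total 24% + 20% = 44%. → 44%.
Sum: 13% + 14% + 14% + 31% + 44% = 116%.

116%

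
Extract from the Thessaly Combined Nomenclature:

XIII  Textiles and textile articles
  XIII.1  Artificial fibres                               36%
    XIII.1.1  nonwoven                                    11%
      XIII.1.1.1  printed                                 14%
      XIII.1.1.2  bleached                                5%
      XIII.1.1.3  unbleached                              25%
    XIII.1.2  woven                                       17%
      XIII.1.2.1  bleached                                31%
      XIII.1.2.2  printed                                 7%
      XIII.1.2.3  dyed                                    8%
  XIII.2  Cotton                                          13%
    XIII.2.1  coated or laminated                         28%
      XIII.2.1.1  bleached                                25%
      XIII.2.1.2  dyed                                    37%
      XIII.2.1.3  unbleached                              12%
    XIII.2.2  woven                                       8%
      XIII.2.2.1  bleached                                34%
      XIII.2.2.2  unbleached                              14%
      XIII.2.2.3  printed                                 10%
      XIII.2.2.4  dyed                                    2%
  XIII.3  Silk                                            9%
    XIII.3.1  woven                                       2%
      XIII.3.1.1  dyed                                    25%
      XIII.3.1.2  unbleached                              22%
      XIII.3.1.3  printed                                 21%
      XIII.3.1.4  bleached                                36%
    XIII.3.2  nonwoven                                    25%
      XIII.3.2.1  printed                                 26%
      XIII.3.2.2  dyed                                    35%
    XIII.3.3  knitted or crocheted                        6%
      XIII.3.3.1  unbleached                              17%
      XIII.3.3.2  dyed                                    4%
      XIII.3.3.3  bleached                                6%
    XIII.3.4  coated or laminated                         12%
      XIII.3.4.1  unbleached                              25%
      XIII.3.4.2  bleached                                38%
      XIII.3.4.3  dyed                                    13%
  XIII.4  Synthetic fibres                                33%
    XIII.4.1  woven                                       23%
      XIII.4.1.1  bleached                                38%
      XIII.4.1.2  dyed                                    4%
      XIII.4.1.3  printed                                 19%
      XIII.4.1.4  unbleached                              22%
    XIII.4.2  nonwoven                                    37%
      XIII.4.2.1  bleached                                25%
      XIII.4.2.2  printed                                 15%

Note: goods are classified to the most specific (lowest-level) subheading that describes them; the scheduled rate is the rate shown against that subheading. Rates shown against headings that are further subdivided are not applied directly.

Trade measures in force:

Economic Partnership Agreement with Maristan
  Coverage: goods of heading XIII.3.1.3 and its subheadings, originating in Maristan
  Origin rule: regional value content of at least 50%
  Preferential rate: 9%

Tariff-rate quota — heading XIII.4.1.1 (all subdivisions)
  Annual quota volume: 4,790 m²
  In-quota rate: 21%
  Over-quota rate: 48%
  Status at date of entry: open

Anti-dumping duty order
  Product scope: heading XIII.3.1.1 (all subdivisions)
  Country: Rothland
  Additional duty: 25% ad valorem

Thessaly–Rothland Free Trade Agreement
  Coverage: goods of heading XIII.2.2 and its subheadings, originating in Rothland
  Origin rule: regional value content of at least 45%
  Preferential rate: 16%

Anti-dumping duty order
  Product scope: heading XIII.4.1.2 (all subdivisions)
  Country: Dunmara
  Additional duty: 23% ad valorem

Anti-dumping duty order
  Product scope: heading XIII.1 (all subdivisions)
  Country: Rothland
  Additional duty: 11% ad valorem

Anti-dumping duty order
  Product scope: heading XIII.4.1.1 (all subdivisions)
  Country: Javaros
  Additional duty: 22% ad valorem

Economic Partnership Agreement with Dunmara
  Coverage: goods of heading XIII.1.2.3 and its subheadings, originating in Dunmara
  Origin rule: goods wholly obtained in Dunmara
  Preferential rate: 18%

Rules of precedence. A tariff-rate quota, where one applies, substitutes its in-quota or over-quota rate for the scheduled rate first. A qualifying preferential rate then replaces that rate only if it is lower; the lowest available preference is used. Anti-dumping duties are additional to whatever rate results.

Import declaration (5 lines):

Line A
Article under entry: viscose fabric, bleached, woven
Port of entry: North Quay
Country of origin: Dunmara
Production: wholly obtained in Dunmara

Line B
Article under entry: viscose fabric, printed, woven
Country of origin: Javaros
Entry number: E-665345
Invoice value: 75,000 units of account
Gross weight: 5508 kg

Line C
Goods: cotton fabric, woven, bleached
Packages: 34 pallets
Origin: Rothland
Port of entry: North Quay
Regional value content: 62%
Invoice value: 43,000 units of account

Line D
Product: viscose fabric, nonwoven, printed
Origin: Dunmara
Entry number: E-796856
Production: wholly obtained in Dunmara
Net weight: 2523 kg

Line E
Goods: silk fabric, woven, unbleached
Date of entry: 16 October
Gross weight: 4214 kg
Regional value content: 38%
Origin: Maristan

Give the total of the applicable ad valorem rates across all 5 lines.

Line A: viscose → XIII.1; woven → XIII.1.2; bleached → XIII.1.2.1. Scheduled 31%. Dunmara agreement on XIII.1.2.3: XIII.1.2.1 not covered. → 31%.
Line B: viscose → XIII.1; woven → XIII.1.2; printed → XIII.1.2.2. Scheduled 7%. No special measure applies. → 7%.
Line C: cotton → XIII.2; woven → XIII.2.2; bleached → XIII.2.2.1. Scheduled 34%. Rothland agreement on XIII.2.2: RVC ≥ 45% → 16% available; preferential 16%. → 16%.
Line D: viscose → XIII.1; nonwoven → XIII.1.1; printed → XIII.1.1.1. Scheduled 14%. Dunmara agreement on XIII.1.2.3: XIII.1.1.1 not covered. → 14%.
Line E: silk → XIII.3; woven → XIII.3.1; unbleached → XIII.3.1.2. Scheduled 22%. Maristan agreement on XIII.3.1.3: XIII.3.1.2 not covered. → 22%.
Sum: 31% + 7% + 16% + 14% + 22% = 90%.

90%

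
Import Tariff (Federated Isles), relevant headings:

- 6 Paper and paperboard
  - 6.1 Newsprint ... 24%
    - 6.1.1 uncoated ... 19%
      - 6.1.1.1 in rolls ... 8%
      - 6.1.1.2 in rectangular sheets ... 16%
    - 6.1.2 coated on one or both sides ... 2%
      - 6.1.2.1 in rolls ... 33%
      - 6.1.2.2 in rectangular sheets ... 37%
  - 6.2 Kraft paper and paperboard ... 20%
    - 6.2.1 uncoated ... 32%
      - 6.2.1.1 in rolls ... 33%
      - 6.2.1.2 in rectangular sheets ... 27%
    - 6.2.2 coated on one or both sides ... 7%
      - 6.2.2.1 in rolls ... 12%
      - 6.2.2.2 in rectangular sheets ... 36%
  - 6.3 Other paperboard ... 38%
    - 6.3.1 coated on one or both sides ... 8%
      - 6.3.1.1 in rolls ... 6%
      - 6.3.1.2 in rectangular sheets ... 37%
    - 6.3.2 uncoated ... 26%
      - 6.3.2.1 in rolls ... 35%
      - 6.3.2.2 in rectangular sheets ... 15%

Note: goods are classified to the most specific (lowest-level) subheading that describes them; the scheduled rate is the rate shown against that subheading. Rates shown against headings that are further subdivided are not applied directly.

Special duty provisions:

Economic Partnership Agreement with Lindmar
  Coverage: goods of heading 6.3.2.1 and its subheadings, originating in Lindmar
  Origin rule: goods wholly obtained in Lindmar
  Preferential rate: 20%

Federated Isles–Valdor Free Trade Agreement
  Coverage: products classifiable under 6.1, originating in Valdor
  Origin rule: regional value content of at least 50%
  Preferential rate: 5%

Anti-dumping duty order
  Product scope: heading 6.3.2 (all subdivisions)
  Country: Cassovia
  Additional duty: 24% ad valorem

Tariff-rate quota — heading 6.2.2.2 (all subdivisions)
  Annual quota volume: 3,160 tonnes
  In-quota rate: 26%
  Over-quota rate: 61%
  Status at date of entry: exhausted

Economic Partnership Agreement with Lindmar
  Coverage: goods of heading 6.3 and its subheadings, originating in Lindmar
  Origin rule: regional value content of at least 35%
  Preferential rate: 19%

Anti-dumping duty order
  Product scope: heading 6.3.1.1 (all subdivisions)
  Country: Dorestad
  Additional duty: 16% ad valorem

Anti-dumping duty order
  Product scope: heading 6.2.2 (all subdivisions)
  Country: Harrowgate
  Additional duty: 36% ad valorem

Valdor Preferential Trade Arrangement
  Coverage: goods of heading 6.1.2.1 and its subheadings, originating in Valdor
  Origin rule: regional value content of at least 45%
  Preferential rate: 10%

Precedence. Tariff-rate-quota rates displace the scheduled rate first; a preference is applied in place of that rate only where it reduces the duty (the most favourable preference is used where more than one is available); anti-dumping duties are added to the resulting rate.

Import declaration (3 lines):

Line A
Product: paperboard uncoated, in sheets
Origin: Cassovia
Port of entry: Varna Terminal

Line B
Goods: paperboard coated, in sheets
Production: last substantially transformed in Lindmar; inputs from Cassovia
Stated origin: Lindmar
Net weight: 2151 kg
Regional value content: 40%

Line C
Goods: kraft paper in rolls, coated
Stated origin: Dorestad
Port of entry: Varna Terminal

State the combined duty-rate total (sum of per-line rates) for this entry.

70%

Line A: paperboard → 6.3; uncoated → 6.3.2; in sheets → 6.3.2.2. Scheduled 15%. anti-dumping (Cassovia, 6.3.2): +24%; total 15% + 24% = 39%. → 39%.
Line B: paperboard → 6.3; coated → 6.3.1; in sheets → 6.3.1.2. Scheduled 37%. Lindmar agreement on 6.3.2.1: 6.3.1.2 not covered; Lindmar agreement on 6.3: RVC ≥ 35% → 19% available; preferential 19%. → 19%.
Line C: kraft paper → 6.2; coated → 6.2.2; in rolls → 6.2.2.1. Scheduled 12%. No special measure applies. → 12%.
Sum: 39% + 19% + 12% = 70%.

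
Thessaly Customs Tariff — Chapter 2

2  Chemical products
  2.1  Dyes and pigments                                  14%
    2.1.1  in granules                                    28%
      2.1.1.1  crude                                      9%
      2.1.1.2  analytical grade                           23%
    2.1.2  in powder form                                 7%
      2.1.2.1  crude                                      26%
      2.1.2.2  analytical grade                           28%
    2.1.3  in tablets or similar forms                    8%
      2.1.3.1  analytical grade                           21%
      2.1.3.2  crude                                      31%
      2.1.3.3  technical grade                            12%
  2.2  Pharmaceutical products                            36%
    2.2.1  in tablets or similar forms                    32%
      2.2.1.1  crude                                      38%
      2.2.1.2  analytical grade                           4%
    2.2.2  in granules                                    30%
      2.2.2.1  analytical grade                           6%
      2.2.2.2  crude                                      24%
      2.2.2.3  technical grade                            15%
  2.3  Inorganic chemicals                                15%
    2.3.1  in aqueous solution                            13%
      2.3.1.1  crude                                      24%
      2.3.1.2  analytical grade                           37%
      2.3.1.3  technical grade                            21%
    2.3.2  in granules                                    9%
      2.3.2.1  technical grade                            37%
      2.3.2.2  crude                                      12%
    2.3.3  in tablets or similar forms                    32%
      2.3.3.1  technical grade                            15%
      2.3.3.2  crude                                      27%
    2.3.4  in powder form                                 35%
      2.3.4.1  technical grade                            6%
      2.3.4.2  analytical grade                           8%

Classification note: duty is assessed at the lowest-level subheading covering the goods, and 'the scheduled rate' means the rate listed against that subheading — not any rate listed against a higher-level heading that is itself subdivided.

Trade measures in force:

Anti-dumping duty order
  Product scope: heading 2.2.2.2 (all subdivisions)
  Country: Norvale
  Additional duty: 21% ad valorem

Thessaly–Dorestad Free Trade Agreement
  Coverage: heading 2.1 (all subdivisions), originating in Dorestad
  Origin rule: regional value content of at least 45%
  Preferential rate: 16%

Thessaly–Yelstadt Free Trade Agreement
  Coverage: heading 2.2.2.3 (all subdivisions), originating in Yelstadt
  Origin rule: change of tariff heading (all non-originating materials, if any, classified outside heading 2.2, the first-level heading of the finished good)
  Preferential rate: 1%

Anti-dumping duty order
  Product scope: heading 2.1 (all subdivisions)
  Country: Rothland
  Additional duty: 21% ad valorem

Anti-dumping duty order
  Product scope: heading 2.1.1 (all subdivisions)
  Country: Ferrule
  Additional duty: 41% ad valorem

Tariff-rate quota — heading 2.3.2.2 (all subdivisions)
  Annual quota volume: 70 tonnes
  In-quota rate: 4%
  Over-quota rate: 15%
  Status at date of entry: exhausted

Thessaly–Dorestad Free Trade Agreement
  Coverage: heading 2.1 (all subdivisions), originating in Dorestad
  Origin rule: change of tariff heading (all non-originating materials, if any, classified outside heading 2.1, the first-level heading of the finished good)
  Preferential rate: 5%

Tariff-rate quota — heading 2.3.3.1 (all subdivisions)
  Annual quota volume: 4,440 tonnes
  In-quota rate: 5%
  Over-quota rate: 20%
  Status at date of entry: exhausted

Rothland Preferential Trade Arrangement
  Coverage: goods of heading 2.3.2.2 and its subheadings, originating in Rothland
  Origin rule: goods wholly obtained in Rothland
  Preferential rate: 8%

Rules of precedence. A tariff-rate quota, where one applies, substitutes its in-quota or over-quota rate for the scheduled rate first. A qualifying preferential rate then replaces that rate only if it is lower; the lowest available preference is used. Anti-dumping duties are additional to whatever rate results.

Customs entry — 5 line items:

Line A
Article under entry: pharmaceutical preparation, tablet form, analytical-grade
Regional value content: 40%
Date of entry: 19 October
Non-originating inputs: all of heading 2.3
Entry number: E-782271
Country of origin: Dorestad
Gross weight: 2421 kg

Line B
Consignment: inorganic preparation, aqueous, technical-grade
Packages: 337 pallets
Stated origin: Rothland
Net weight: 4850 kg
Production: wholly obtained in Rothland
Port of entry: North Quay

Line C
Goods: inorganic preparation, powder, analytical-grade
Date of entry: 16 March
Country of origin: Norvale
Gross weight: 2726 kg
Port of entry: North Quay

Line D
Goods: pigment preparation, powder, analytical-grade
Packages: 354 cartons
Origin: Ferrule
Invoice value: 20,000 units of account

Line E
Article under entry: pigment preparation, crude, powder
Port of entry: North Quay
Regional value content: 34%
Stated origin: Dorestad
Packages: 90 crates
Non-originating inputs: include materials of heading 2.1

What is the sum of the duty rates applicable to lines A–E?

Line A: pharmaceutical → 2.2; tablet form → 2.2.1; analytical-grade → 2.2.1.2. Scheduled 4%. Dorestad agreement on 2.1: 2.2.1.2 not covered; Dorestad agreement on 2.1: 2.2.1.2 not covered. → 4%.
Line B: inorganic → 2.3; aqueous → 2.3.1; technical-grade → 2.3.1.3. Scheduled 21%. Rothland agreement on 2.3.2.2: 2.3.1.3 not covered. → 21%.
Line C: inorganic → 2.3; powder → 2.3.4; analytical-grade → 2.3.4.2. Scheduled 8%. No special measure applies. → 8%.
Line D: pigment → 2.1; powder → 2.1.2; analytical-grade → 2.1.2.2. Scheduled 28%. No special measure applies. → 28%.
Line E: pigment → 2.1; powder → 2.1.2; crude → 2.1.2.1. Scheduled 26%. Dorestad agreement on 2.1: RVC < 45%; Dorestad agreement on 2.1: CTH not met. → 26%.
Sum: 4% + 21% + 8% + 28% + 26% = 87%.

87%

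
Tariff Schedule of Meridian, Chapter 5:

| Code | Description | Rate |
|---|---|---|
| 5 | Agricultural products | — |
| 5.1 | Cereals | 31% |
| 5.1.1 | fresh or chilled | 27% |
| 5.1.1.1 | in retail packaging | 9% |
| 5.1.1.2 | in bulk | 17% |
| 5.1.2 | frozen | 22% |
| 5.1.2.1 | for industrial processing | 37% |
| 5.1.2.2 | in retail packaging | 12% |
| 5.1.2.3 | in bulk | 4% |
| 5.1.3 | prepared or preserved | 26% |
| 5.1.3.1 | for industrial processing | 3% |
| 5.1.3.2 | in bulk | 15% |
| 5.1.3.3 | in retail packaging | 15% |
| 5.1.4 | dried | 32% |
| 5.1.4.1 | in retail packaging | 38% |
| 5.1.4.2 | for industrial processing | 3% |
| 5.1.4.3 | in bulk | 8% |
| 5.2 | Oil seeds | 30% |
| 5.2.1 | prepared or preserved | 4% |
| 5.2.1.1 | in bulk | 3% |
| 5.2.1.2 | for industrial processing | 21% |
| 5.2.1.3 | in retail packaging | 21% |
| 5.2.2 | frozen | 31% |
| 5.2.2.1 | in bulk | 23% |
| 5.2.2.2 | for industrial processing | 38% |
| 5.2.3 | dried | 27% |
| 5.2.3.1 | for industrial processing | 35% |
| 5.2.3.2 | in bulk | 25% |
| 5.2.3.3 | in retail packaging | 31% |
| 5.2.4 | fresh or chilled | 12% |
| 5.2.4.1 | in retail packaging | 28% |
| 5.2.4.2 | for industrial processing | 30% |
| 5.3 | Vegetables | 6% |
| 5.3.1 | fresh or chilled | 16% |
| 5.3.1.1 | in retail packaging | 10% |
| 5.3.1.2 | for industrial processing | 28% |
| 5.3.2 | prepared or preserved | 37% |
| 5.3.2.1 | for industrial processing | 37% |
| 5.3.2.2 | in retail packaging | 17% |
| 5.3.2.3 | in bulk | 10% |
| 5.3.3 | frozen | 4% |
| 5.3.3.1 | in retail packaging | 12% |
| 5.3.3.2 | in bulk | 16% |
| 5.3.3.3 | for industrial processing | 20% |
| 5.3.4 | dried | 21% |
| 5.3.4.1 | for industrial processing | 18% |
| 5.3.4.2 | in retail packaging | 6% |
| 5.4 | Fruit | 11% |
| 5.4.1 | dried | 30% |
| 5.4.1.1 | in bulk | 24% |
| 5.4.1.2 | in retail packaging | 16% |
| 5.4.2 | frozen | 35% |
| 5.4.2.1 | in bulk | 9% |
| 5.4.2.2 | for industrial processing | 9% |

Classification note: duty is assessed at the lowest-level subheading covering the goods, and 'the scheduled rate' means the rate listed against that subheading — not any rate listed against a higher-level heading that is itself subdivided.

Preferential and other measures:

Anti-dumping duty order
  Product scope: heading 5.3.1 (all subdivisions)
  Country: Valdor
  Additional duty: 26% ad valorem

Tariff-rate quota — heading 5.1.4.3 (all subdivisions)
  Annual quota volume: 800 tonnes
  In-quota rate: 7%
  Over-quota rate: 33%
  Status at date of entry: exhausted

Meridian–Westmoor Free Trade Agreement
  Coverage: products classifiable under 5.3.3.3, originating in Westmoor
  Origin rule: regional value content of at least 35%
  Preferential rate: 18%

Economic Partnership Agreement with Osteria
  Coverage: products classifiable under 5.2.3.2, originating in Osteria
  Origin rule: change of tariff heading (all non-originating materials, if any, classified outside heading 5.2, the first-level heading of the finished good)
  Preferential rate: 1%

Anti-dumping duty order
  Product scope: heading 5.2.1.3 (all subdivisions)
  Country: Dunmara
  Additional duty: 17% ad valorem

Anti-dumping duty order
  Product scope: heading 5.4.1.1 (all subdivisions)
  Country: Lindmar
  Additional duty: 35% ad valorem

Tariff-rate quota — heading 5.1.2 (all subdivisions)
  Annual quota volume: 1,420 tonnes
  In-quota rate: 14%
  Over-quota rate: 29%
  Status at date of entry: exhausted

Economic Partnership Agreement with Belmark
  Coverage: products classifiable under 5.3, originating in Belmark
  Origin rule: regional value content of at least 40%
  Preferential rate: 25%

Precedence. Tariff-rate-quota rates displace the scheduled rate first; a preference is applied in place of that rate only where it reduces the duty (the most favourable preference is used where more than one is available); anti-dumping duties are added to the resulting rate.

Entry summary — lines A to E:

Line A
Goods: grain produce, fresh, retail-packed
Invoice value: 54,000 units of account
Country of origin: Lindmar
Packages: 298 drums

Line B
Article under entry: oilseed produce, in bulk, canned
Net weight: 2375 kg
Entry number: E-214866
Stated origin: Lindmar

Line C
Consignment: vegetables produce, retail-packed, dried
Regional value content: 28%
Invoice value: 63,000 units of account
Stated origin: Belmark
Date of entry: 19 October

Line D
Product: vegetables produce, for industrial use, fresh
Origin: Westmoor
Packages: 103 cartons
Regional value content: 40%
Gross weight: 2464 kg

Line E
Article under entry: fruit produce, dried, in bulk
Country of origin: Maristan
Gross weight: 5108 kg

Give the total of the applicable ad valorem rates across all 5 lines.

70%

Line A: grain → 5.1; fresh → 5.1.1; retail-packed → 5.1.1.1. Scheduled 9%. No special measure applies. → 9%.
Line B: oilseed → 5.2; canned → 5.2.1; in bulk → 5.2.1.1. Scheduled 3%. No special measure applies. → 3%.
Line C: vegetables → 5.3; dried → 5.3.4; retail-packed → 5.3.4.2. Scheduled 6%. Belmark agreement on 5.3: RVC < 40%. → 6%.
Line D: vegetables → 5.3; fresh → 5.3.1; for industrial use → 5.3.1.2. Scheduled 28%. Westmoor agreement on 5.3.3.3: 5.3.1.2 not covered. → 28%.
Line E: fruit → 5.4; dried → 5.4.1; in bulk → 5.4.1.1. Scheduled 24%. No special measure applies. → 24%.
Sum: 9% + 3% + 6% + 28% + 24% = 70%.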